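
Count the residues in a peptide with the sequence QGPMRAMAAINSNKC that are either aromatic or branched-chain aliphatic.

1

Aromatic: F, W, Y. Branched-chain aliphatic: I, L, V.
Aromatic residues here: none (0).
Branched-chain aliphatic residues here: I10 (1).
The two groups share no amino acid, so total = 0 + 1 = 1.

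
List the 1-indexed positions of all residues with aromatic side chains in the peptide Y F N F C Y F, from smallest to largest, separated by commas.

Phenylalanine (F), tryptophan (W), and tyrosine (Y) have aromatic ring side chains.
Matching residues: Y1, F2, F4, Y6, F7.

1, 2, 4, 6, 7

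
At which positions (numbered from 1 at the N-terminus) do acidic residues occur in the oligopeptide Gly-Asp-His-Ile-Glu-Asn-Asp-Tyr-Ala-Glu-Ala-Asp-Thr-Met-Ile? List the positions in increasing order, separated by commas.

The acidic residues are Asp (D) and Glu (E), whose side chains end in a carboxylate group.
Matching residues: Asp2, Glu5, Asp7, Glu10, Asp12.

2, 5, 7, 10, 12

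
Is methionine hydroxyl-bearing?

No

Serine (S), threonine (T), and tyrosine (Y) each carry a hydroxyl group on the side chain.
Methionine is not in this group.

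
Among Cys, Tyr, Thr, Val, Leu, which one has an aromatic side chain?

Tyr

The aromatic amino acids are Phe (F, benzyl), Trp (W, indole), and Tyr (Y, phenol).
Of the listed options, only Tyr belongs to this group.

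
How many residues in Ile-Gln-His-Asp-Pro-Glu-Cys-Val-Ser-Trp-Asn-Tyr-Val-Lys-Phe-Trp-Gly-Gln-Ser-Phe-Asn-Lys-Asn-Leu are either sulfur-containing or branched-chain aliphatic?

Sulfur-containing: C, M. Branched-chain aliphatic: I, L, V.
Sulfur-containing residues here: Cys7 (1).
Branched-chain aliphatic residues here: Ile1, Val8, Val13, Leu24 (4).
The two groups share no amino acid, so total = 1 + 4 = 5.

5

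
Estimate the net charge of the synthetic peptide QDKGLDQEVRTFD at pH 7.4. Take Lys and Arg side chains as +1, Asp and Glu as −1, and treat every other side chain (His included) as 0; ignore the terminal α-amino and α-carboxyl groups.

-2

Positive (K, R): K3, R10 → +2.
Negative (D, E): D2, D6, E8, D13 → −4.
Net charge = (+2) + (−4) = −2.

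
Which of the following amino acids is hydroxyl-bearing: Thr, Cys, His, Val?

Thr

The –OH-bearing residues are Ser, Thr (aliphatic alcohols), and Tyr (phenol).
Of the listed options, only Thr belongs to this group.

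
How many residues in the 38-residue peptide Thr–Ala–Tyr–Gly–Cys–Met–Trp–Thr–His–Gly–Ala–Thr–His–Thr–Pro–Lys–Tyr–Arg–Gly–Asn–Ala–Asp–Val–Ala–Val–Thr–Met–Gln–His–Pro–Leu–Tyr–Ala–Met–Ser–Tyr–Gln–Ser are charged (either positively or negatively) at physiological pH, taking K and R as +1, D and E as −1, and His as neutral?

Charged side chains at pH ~7.4: K, R (positive); D, E (negative).
Matching residues: Lys16, Arg18, Asp22.

3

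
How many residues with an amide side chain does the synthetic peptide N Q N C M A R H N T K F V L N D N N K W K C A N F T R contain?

Only N (asparagine) and Q (glutamine) carry a side-chain carboxamide.
Matching residues: N1, Q2, N3, N9, N15, N17, N18, N24.

8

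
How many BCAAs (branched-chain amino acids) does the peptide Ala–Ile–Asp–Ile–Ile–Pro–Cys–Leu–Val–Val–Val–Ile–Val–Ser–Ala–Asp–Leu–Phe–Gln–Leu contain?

11

V, L, and I make up the branched-chain aliphatic group.
Matching residues: Ile2, Ile4, Ile5, Leu8, Val9, Val10, Val11, Ile12, Val13, Leu17, Leu20.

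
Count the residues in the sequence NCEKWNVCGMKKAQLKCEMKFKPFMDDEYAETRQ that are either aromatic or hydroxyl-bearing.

5

Aromatic: F, W, Y. Hydroxyl-bearing: S, T, Y.
Aromatic residues here: W5, F21, F24, Y29 (4).
Hydroxyl-bearing residues here: Y29, T32 (2).
Y is in both groups, so the 1 Y residue must not be double-counted.
Total = 4 + 2 − 1 = 5.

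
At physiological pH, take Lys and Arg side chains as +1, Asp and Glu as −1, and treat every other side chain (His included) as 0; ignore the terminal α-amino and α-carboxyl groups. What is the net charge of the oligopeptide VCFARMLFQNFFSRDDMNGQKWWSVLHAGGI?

Positive (K, R): R5, R14, K21 → +3.
Negative (D, E): D15, D16 → −2.
Net charge = (+3) + (−2) = +1.

+1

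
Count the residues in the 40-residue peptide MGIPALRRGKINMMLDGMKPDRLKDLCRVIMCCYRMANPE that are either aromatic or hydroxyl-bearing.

1

Aromatic: F, W, Y. Hydroxyl-bearing: S, T, Y.
Aromatic residues here: Y34 (1).
Hydroxyl-bearing residues here: Y34 (1).
Y is in both groups, so the 1 Y residue must not be double-counted.
Total = 1 + 1 − 1 = 1.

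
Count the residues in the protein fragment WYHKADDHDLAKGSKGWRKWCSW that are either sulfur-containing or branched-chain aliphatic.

2

Sulfur-containing: C, M. Branched-chain aliphatic: I, L, V.
Sulfur-containing residues here: C21 (1).
Branched-chain aliphatic residues here: L10 (1).
The two groups share no amino acid, so total = 1 + 1 = 2.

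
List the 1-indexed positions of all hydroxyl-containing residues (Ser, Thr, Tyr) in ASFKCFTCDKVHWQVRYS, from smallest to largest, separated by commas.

2, 7, 17, 18

Matching residues: S2, T7, Y17, S18.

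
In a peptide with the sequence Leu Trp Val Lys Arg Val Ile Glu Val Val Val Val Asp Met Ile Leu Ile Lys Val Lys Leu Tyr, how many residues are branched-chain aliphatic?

13

V, L, and I make up the branched-chain aliphatic group.
Matching residues: Leu1, Val3, Val6, Ile7, Val9, Val10, Val11, Val12, Ile15, Leu16, Ile17, Val19, Leu21.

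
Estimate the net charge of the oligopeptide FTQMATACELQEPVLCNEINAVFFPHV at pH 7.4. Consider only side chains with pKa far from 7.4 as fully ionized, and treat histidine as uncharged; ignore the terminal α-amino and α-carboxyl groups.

-3

Near pH 7.4, K and R contribute +1 each, D and E contribute −1 each, and every other side chain (His included, as stated) is uncharged.
Positive (K, R): none → +0.
Negative (D, E): E9, E12, E18 → −3.
Net charge = (+0) + (−3) = −3.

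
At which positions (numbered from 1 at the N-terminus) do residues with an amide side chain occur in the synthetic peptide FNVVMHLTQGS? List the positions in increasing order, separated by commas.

2, 9

Only N (asparagine) and Q (glutamine) carry a side-chain carboxamide.
Matching residues: N2, Q9.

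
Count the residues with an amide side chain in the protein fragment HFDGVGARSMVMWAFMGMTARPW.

The amide-side-chain residues are Asn (N) and Gln (Q).
None of the 23 residues belong to this group.

0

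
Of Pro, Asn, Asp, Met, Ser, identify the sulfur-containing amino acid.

Met

Only Cys (C) and Met (M) have a sulfur atom in the side chain.
Of the listed options, only Met belongs to this group.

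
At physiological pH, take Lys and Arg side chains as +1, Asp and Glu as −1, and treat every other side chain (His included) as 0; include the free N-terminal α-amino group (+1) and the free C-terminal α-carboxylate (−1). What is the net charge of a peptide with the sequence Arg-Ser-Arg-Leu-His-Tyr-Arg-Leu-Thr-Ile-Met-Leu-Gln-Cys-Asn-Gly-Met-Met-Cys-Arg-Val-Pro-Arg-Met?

Positive (K, R): Arg1, Arg3, Arg7, Arg20, Arg23 → +5.
Negative (D, E): none → −0.
The N-terminus (+1) and C-terminus (−1) cancel.
Net charge = (+5) + (−0) = +5.

+5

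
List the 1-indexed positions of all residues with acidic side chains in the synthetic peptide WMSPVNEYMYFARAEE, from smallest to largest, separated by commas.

7, 15, 16

Only D (aspartate) and E (glutamate) carry a side-chain carboxylic acid.
Matching residues: E7, E15, E16.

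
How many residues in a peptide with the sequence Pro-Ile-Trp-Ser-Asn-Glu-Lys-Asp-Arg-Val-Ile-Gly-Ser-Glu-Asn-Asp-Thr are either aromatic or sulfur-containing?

Aromatic: F, W, Y. Sulfur-containing: C, M.
Aromatic residues here: Trp3 (1).
Sulfur-containing residues here: none (0).
The two groups share no amino acid, so total = 1 + 0 = 1.

1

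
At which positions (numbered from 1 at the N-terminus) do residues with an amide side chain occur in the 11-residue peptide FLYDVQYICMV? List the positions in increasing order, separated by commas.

6

The amide-side-chain residues are Asn (N) and Gln (Q).
Matching residues: Q6.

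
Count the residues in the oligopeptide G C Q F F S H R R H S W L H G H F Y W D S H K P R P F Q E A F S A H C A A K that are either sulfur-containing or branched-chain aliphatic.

3

Sulfur-containing: C, M. Branched-chain aliphatic: I, L, V.
Sulfur-containing residues here: C2, C35 (2).
Branched-chain aliphatic residues here: L13 (1).
The two groups share no amino acid, so total = 2 + 1 = 3.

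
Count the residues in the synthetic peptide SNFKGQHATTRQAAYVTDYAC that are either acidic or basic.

4

Acidic: D, E. Basic: H, K, R.
Acidic residues here: D18 (1).
Basic residues here: K4, H7, R11 (3).
The two groups share no amino acid, so total = 1 + 3 = 4.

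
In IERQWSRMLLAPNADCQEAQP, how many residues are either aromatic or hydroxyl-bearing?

2

Aromatic: F, W, Y. Hydroxyl-bearing: S, T, Y.
Aromatic residues here: W5 (1).
Hydroxyl-bearing residues here: S6 (1).
(Y belongs to both groups, but none appear in this sequence.) Total = 1 + 1 = 2.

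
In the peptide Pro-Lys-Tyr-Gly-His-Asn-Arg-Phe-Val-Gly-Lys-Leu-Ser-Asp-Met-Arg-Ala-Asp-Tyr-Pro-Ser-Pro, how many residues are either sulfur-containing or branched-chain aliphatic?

3

Sulfur-containing: C, M. Branched-chain aliphatic: I, L, V.
Sulfur-containing residues here: Met15 (1).
Branched-chain aliphatic residues here: Val9, Leu12 (2).
The two groups share no amino acid, so total = 1 + 2 = 3.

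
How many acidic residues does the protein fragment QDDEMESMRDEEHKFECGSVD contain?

9

Only D (aspartate) and E (glutamate) carry a side-chain carboxylic acid.
Matching residues: D2, D3, E4, E6, D10, E11, E12, E16, D21.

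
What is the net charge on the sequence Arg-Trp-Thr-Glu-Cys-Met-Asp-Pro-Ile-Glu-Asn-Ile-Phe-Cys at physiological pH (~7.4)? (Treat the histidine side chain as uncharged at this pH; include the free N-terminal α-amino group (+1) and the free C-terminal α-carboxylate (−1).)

-2

At pH ~7.4 the Lys and Arg side chains are protonated (+1), the Asp and Glu side chains are deprotonated (−1), and with His taken as neutral all other side chains carry no charge.
Positive (K, R): Arg1 → +1.
Negative (D, E): Glu4, Asp7, Glu10 → −3.
The N-terminus (+1) and C-terminus (−1) cancel.
Net charge = (+1) + (−3) = −2.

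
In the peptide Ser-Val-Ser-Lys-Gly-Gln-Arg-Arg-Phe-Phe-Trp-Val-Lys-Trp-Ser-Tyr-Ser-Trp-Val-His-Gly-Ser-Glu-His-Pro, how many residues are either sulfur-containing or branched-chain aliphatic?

Sulfur-containing: C, M. Branched-chain aliphatic: I, L, V.
Sulfur-containing residues here: none (0).
Branched-chain aliphatic residues here: Val2, Val12, Val19 (3).
The two groups share no amino acid, so total = 0 + 3 = 3.

3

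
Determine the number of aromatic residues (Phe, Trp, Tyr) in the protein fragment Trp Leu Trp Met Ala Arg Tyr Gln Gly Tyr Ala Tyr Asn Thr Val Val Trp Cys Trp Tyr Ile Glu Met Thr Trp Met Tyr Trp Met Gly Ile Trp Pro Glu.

Matching residues: Trp1, Trp3, Tyr7, Tyr10, Tyr12, Trp17, Trp19, Tyr20, Trp25, Tyr27, Trp28, Trp32.

12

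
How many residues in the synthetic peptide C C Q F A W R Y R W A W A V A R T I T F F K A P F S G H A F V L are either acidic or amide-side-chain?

1

Acidic: D, E. Amide-side-chain: N, Q.
Acidic residues here: none (0).
Amide-side-chain residues here: Q3 (1).
The two groups share no amino acid, so total = 0 + 1 = 1.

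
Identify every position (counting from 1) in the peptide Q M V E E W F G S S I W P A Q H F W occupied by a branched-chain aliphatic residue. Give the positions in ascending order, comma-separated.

Matching residues: V3, I11.

3, 11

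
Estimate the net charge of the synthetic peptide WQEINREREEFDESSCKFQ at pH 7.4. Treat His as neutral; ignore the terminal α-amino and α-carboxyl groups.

Near pH 7.4, K and R contribute +1 each, D and E contribute −1 each, and every other side chain (His included, as stated) is uncharged.
Positive (K, R): R6, R8, K17 → +3.
Negative (D, E): E3, E7, E9, E10, D12, E13 → −6.
Net charge = (+3) + (−6) = −3.

-3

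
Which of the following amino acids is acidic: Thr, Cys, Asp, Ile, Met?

Asp

Only D (aspartate) and E (glutamate) carry a side-chain carboxylic acid.
Of the listed options, only Asp belongs to this group.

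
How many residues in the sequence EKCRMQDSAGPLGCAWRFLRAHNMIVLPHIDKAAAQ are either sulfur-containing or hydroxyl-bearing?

Sulfur-containing: C, M. Hydroxyl-bearing: S, T, Y.
Sulfur-containing residues here: C3, M5, C14, M24 (4).
Hydroxyl-bearing residues here: S8 (1).
The two groups share no amino acid, so total = 4 + 1 = 5.

5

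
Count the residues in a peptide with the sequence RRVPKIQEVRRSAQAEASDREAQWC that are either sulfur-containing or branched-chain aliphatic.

Sulfur-containing: C, M. Branched-chain aliphatic: I, L, V.
Sulfur-containing residues here: C25 (1).
Branched-chain aliphatic residues here: V3, I6, V9 (3).
The two groups share no amino acid, so total = 1 + 3 = 4.

4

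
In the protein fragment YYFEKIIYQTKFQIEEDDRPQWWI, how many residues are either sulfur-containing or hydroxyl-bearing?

4

Sulfur-containing: C, M. Hydroxyl-bearing: S, T, Y.
Sulfur-containing residues here: none (0).
Hydroxyl-bearing residues here: Y1, Y2, Y8, T10 (4).
The two groups share no amino acid, so total = 0 + 4 = 4.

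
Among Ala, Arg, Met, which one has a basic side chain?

Lysine (K), arginine (R), and histidine (H) have basic, nitrogen-containing side chains.
Of the listed options, only Arg belongs to this group.

Arg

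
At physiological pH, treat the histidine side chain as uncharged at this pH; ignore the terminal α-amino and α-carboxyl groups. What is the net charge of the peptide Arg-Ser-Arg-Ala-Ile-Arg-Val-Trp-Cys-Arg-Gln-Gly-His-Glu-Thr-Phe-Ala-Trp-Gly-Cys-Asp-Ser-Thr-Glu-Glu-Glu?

The side chains ionized at physiological pH are Lys/Arg (+1) and Asp/Glu (−1); with His treated as neutral, nothing else contributes.
Positive (K, R): Arg1, Arg3, Arg6, Arg10 → +4.
Negative (D, E): Glu14, Asp21, Glu24, Glu25, Glu26 → −5.
Net charge = (+4) + (−5) = −1.

-1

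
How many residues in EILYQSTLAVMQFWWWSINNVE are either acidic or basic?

Acidic: D, E. Basic: H, K, R.
Acidic residues here: E1, E22 (2).
Basic residues here: none (0).
The two groups share no amino acid, so total = 2 + 0 = 2.

2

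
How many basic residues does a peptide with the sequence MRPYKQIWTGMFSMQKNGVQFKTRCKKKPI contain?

Lysine (K), arginine (R), and histidine (H) have basic, nitrogen-containing side chains.
Matching residues: R2, K5, K16, K22, R24, K26, K27, K28.

8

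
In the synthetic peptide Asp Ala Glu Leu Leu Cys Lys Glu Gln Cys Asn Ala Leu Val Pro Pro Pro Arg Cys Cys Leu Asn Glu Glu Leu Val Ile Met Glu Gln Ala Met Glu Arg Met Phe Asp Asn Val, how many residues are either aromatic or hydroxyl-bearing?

Aromatic: F, W, Y. Hydroxyl-bearing: S, T, Y.
Aromatic residues here: Phe36 (1).
Hydroxyl-bearing residues here: none (0).
(Y belongs to both groups, but none appear in this sequence.) Total = 1 + 0 = 1.

1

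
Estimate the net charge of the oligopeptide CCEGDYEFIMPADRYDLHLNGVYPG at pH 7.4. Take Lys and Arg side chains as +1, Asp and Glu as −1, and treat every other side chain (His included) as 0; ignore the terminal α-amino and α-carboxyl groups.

-4

Positive (K, R): R14 → +1.
Negative (D, E): E3, D5, E7, D13, D16 → −5.
Net charge = (+1) + (−5) = −4.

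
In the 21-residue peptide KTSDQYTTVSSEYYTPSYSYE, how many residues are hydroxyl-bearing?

S, T, and Y are the three residues with a side-chain hydroxyl.
Matching residues: T2, S3, Y6, T7, T8, S10, S11, Y13, Y14, T15, S17, Y18, S19, Y20.

14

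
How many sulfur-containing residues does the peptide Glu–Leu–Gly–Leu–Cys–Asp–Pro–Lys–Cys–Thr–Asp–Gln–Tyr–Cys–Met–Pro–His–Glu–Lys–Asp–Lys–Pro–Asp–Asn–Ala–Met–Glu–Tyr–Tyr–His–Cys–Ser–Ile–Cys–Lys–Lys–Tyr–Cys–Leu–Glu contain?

Cysteine (C, thiol) and methionine (M, thioether) are the two sulfur-containing amino acids.
Matching residues: Cys5, Cys9, Cys14, Met15, Met26, Cys31, Cys34, Cys38.

8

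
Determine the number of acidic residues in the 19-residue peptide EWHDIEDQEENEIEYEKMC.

9

The acidic residues are Asp (D) and Glu (E), whose side chains end in a carboxylate group.
Matching residues: E1, D4, E6, D7, E9, E10, E12, E14, E16.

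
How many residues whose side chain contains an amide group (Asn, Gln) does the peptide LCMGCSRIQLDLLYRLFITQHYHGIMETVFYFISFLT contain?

2

Matching residues: Q9, Q20.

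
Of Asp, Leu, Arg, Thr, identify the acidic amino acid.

The acidic residues are Asp (D) and Glu (E), whose side chains end in a carboxylate group.
Of the listed options, only Asp belongs to this group.

Asp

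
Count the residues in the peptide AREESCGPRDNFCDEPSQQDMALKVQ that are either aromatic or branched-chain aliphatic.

3

Aromatic: F, W, Y. Branched-chain aliphatic: I, L, V.
Aromatic residues here: F12 (1).
Branched-chain aliphatic residues here: L23, V25 (2).
The two groups share no amino acid, so total = 1 + 2 = 3.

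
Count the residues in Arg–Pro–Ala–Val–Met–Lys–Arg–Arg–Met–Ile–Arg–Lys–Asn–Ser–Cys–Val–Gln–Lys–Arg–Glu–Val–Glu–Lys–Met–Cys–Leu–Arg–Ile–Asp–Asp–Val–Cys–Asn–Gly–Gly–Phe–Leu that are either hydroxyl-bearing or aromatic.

Hydroxyl-bearing: S, T, Y. Aromatic: F, W, Y.
Hydroxyl-bearing residues here: Ser14 (1).
Aromatic residues here: Phe36 (1).
(Y belongs to both groups, but none appear in this sequence.) Total = 1 + 1 = 2.

2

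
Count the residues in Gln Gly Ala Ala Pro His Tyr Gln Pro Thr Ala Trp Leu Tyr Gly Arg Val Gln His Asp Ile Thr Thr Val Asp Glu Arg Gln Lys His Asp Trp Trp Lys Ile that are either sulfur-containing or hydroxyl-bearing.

Sulfur-containing: C, M. Hydroxyl-bearing: S, T, Y.
Sulfur-containing residues here: none (0).
Hydroxyl-bearing residues here: Tyr7, Thr10, Tyr14, Thr22, Thr23 (5).
The two groups share no amino acid, so total = 0 + 5 = 5.

5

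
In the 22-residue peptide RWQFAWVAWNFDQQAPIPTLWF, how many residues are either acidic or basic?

Acidic: D, E. Basic: H, K, R.
Acidic residues here: D12 (1).
Basic residues here: R1 (1).
The two groups share no amino acid, so total = 1 + 1 = 2.

2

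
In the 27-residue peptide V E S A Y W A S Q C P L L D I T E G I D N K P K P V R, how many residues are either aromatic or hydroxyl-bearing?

Aromatic: F, W, Y. Hydroxyl-bearing: S, T, Y.
Aromatic residues here: Y5, W6 (2).
Hydroxyl-bearing residues here: S3, Y5, S8, T16 (4).
Y is in both groups, so the 1 Y residue must not be double-counted.
Total = 2 + 4 − 1 = 5.

5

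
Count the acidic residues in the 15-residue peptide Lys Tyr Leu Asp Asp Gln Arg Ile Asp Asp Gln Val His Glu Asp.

Only D (aspartate) and E (glutamate) carry a side-chain carboxylic acid.
Matching residues: Asp4, Asp5, Asp9, Asp10, Glu14, Asp15.

6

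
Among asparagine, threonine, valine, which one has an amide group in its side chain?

asparagine

Asparagine (N) and glutamine (Q) have uncharged amide side chains.
Of the listed options, only asparagine belongs to this group.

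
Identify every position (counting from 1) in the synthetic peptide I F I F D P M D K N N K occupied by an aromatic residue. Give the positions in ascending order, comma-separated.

2, 4

Phenylalanine (F), tryptophan (W), and tyrosine (Y) have aromatic ring side chains.
Matching residues: F2, F4.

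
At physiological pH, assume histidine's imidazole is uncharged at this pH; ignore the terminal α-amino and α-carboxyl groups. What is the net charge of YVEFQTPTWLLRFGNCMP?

0

Near pH 7.4, K and R contribute +1 each, D and E contribute −1 each, and every other side chain (His included, as stated) is uncharged.
Positive (K, R): R12 → +1.
Negative (D, E): E3 → −1.
Net charge = (+1) + (−1) = 0.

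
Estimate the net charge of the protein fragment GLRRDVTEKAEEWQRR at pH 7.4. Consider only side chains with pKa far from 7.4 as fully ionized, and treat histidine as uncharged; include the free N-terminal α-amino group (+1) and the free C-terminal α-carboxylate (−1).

Near pH 7.4, K and R contribute +1 each, D and E contribute −1 each, and every other side chain (His included, as stated) is uncharged.
Positive (K, R): R3, R4, K9, R15, R16 → +5.
Negative (D, E): D5, E8, E11, E12 → −4.
The N-terminus (+1) and C-terminus (−1) cancel.
Net charge = (+5) + (−4) = +1.

+1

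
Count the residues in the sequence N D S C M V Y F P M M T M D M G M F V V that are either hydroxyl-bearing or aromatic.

Hydroxyl-bearing: S, T, Y. Aromatic: F, W, Y.
Hydroxyl-bearing residues here: S3, Y7, T12 (3).
Aromatic residues here: Y7, F8, F18 (3).
Y is in both groups, so the 1 Y residue must not be double-counted.
Total = 3 + 3 − 1 = 5.

5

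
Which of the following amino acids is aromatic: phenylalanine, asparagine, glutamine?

The aromatic amino acids are Phe (F, benzyl), Trp (W, indole), and Tyr (Y, phenol).
Of the listed options, only phenylalanine belongs to this group.

phenylalanine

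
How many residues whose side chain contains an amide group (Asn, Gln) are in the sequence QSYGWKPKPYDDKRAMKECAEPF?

1

Matching residues: Q1.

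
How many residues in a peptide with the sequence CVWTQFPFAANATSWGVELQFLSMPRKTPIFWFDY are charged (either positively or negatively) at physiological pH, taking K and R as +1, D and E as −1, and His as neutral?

4

Charged side chains at pH ~7.4: K, R (positive); D, E (negative).
Matching residues: E18, R26, K27, D34.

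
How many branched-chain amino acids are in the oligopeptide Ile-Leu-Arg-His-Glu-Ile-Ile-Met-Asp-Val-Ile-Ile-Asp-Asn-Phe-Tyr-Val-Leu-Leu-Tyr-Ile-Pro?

Valine (V), leucine (L), and isoleucine (I) are the branched-chain amino acids.
Matching residues: Ile1, Leu2, Ile6, Ile7, Val10, Ile11, Ile12, Val17, Leu18, Leu19, Ile21.

11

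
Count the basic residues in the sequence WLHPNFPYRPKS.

3

Lysine (K), arginine (R), and histidine (H) have basic, nitrogen-containing side chains.
Matching residues: H3, R9, K11.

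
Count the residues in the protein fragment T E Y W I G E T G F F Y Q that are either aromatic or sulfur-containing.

5

Aromatic: F, W, Y. Sulfur-containing: C, M.
Aromatic residues here: Y3, W4, F10, F11, Y12 (5).
Sulfur-containing residues here: none (0).
The two groups share no amino acid, so total = 5 + 0 = 5.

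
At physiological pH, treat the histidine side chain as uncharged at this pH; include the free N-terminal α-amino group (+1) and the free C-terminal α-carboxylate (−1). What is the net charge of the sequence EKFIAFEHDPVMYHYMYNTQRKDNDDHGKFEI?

At pH ~7.4 the Lys and Arg side chains are protonated (+1), the Asp and Glu side chains are deprotonated (−1), and with His taken as neutral all other side chains carry no charge.
Positive (K, R): K2, R21, K22, K29 → +4.
Negative (D, E): E1, E7, D9, D23, D25, D26, E31 → −7.
The N-terminus (+1) and C-terminus (−1) cancel.
Net charge = (+4) + (−7) = −3.

-3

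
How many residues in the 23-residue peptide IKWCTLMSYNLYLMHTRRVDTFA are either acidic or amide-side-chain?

Acidic: D, E. Amide-side-chain: N, Q.
Acidic residues here: D20 (1).
Amide-side-chain residues here: N10 (1).
The two groups share no amino acid, so total = 1 + 1 = 2.

2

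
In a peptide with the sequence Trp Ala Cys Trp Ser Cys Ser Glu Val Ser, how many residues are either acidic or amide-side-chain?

Acidic: D, E. Amide-side-chain: N, Q.
Acidic residues here: Glu8 (1).
Amide-side-chain residues here: none (0).
The two groups share no amino acid, so total = 1 + 0 = 1.

1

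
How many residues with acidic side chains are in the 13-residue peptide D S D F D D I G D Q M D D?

Aspartate (D) and glutamate (E) have carboxylic-acid side chains and are the acidic amino acids.
Matching residues: D1, D3, D5, D6, D9, D12, D13.

7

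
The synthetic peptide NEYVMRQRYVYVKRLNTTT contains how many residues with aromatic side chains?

3

F, W, and Y each carry an aromatic ring on the side chain.
Matching residues: Y3, Y9, Y11.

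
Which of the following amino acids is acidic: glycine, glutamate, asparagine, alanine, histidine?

Aspartate (D) and glutamate (E) have carboxylic-acid side chains and are the acidic amino acids.
Of the listed options, only glutamate belongs to this group.

glutamate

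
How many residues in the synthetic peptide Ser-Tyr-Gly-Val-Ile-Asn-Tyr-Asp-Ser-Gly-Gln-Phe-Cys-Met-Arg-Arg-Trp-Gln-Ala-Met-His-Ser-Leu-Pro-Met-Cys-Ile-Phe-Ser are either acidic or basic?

4

Acidic: D, E. Basic: H, K, R.
Acidic residues here: Asp8 (1).
Basic residues here: Arg15, Arg16, His21 (3).
The two groups share no amino acid, so total = 1 + 3 = 4.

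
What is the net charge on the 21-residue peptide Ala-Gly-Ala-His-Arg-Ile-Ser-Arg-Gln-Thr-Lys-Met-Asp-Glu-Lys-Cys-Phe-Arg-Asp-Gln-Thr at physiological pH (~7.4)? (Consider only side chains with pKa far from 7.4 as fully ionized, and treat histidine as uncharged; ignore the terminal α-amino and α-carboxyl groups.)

At pH ~7.4 the Lys and Arg side chains are protonated (+1), the Asp and Glu side chains are deprotonated (−1), and with His taken as neutral all other side chains carry no charge.
Positive (K, R): Arg5, Arg8, Lys11, Lys15, Arg18 → +5.
Negative (D, E): Asp13, Glu14, Asp19 → −3.
Net charge = (+5) + (−3) = +2.

+2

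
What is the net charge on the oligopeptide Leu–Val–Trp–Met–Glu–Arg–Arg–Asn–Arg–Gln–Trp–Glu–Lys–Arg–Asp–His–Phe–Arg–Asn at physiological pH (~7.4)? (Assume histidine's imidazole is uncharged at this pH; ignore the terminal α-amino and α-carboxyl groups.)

At pH ~7.4 the Lys and Arg side chains are protonated (+1), the Asp and Glu side chains are deprotonated (−1), and with His taken as neutral all other side chains carry no charge.
Positive (K, R): Arg6, Arg7, Arg9, Lys13, Arg14, Arg18 → +6.
Negative (D, E): Glu5, Glu12, Asp15 → −3.
Net charge = (+6) + (−3) = +3.

+3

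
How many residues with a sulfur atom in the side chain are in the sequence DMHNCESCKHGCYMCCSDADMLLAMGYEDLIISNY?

Only Cys (C) and Met (M) have a sulfur atom in the side chain.
Matching residues: M2, C5, C8, C12, M14, C15, C16, M21, M25.

9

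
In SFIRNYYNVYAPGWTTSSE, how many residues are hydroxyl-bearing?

The –OH-bearing residues are Ser, Thr (aliphatic alcohols), and Tyr (phenol).
Matching residues: S1, Y6, Y7, Y10, T15, T16, S17, S18.

8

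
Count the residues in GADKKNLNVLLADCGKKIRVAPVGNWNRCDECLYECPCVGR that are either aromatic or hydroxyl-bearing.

Aromatic: F, W, Y. Hydroxyl-bearing: S, T, Y.
Aromatic residues here: W26, Y34 (2).
Hydroxyl-bearing residues here: Y34 (1).
Y is in both groups, so the 1 Y residue must not be double-counted.
Total = 2 + 1 − 1 = 2.

2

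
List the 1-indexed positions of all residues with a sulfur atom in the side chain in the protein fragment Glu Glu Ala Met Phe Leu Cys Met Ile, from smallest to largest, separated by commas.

4, 7, 8

Only Cys (C) and Met (M) have a sulfur atom in the side chain.
Matching residues: Met4, Cys7, Met8.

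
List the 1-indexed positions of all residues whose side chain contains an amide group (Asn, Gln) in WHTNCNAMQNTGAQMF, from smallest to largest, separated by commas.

4, 6, 9, 10, 14

Matching residues: N4, N6, Q9, N10, Q14.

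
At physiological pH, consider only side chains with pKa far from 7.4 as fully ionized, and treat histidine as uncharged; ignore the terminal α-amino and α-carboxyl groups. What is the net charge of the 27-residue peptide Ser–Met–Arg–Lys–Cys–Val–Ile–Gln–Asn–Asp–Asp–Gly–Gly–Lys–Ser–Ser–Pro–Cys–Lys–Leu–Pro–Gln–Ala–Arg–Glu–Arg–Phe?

+3

The side chains ionized at physiological pH are Lys/Arg (+1) and Asp/Glu (−1); with His treated as neutral, nothing else contributes.
Positive (K, R): Arg3, Lys4, Lys14, Lys19, Arg24, Arg26 → +6.
Negative (D, E): Asp10, Asp11, Glu25 → −3.
Net charge = (+6) + (−3) = +3.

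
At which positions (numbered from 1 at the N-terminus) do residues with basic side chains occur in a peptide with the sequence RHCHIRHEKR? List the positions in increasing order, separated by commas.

K, R, and H are the three residues with basic side chains (ε-amine, guanidinium, and imidazole respectively).
Matching residues: R1, H2, H4, R6, H7, K9, R10.

1, 2, 4, 6, 7, 9, 10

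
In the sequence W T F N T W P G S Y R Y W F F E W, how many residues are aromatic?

The aromatic amino acids are Phe (F, benzyl), Trp (W, indole), and Tyr (Y, phenol).
Matching residues: W1, F3, W6, Y10, Y12, W13, F14, F15, W17.

9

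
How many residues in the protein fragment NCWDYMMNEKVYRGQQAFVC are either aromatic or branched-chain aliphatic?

6

Aromatic: F, W, Y. Branched-chain aliphatic: I, L, V.
Aromatic residues here: W3, Y5, Y12, F18 (4).
Branched-chain aliphatic residues here: V11, V19 (2).
The two groups share no amino acid, so total = 4 + 2 = 6.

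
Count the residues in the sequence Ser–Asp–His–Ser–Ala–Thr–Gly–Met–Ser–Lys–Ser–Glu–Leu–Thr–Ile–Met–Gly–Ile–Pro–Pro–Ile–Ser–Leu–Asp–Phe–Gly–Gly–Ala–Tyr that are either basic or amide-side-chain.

Basic: H, K, R. Amide-side-chain: N, Q.
Basic residues here: His3, Lys10 (2).
Amide-side-chain residues here: none (0).
The two groups share no amino acid, so total = 2 + 0 = 2.

2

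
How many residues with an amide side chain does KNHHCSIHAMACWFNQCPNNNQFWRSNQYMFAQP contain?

10

The amide-side-chain residues are Asn (N) and Gln (Q).
Matching residues: N2, N15, Q16, N19, N20, N21, Q22, N27, Q28, Q33.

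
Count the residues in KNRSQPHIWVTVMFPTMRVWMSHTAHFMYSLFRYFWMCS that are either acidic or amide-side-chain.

2

Acidic: D, E. Amide-side-chain: N, Q.
Acidic residues here: none (0).
Amide-side-chain residues here: N2, Q5 (2).
The two groups share no amino acid, so total = 0 + 2 = 2.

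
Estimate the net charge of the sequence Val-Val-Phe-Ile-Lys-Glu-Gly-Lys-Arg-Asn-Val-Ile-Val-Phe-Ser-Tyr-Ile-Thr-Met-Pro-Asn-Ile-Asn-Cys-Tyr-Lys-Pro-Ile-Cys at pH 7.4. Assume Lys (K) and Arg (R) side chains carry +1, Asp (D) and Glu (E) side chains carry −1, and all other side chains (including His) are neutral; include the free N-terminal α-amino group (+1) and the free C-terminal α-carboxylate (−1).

Positive (K, R): Lys5, Lys8, Arg9, Lys26 → +4.
Negative (D, E): Glu6 → −1.
The N-terminus (+1) and C-terminus (−1) cancel.
Net charge = (+4) + (−1) = +3.

+3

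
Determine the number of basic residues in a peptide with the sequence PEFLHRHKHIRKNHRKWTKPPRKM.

13

The basic amino acids are Lys (K), Arg (R), and His (H).
Matching residues: H5, R6, H7, K8, H9, R11, K12, H14, R15, K16, K19, R22, K23.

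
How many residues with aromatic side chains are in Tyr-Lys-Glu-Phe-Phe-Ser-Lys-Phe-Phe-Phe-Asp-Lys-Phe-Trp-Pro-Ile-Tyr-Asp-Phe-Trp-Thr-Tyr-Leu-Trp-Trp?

Phenylalanine (F), tryptophan (W), and tyrosine (Y) have aromatic ring side chains.
Matching residues: Tyr1, Phe4, Phe5, Phe8, Phe9, Phe10, Phe13, Trp14, Tyr17, Phe19, Trp20, Tyr22, Trp24, Trp25.

14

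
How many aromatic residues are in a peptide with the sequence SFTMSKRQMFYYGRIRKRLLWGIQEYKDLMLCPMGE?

The aromatic amino acids are Phe (F, benzyl), Trp (W, indole), and Tyr (Y, phenol).
Matching residues: F2, F10, Y11, Y12, W21, Y26.

6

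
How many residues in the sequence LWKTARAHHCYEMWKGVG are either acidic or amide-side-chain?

1

Acidic: D, E. Amide-side-chain: N, Q.
Acidic residues here: E12 (1).
Amide-side-chain residues here: none (0).
The two groups share no amino acid, so total = 1 + 0 = 1.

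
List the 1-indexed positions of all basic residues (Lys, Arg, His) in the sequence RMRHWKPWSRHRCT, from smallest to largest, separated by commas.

1, 3, 4, 6, 10, 11, 12

Matching residues: R1, R3, H4, K6, R10, H11, R12.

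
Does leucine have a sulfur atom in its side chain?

No

Cysteine (C, thiol) and methionine (M, thioether) are the two sulfur-containing amino acids.
Leucine is not in this group.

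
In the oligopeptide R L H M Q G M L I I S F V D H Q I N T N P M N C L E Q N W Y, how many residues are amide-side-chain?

Asparagine (N) and glutamine (Q) have uncharged amide side chains.
Matching residues: Q5, Q16, N18, N20, N23, Q27, N28.

7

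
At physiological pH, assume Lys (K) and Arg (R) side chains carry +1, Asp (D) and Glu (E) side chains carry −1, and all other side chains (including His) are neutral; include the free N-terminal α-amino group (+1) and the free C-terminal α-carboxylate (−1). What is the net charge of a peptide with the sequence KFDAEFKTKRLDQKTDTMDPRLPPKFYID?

Positive (K, R): K1, K7, K9, R10, K14, R21, K25 → +7.
Negative (D, E): D3, E5, D12, D16, D19, D29 → −6.
The N-terminus (+1) and C-terminus (−1) cancel.
Net charge = (+7) + (−6) = +1.

+1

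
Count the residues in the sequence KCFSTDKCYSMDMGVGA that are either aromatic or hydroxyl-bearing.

5

Aromatic: F, W, Y. Hydroxyl-bearing: S, T, Y.
Aromatic residues here: F3, Y9 (2).
Hydroxyl-bearing residues here: S4, T5, Y9, S10 (4).
Y is in both groups, so the 1 Y residue must not be double-counted.
Total = 2 + 4 − 1 = 5.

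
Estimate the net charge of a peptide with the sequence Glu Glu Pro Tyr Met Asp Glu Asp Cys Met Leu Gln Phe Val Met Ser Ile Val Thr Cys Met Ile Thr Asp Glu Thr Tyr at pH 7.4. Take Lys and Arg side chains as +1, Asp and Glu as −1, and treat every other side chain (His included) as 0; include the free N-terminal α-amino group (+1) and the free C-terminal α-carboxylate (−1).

-7

Positive (K, R): none → +0.
Negative (D, E): Glu1, Glu2, Asp6, Glu7, Asp8, Asp24, Glu25 → −7.
The N-terminus (+1) and C-terminus (−1) cancel.
Net charge = (+0) + (−7) = −7.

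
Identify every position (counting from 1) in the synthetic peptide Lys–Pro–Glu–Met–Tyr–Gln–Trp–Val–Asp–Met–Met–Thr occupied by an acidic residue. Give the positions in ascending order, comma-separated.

3, 9

The acidic residues are Asp (D) and Glu (E), whose side chains end in a carboxylate group.
Matching residues: Glu3, Asp9.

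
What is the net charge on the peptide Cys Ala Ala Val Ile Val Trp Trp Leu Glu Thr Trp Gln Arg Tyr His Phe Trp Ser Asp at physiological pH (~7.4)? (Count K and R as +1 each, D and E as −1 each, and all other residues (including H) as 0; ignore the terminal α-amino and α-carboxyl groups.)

-1

Positive (K, R): Arg14 → +1.
Negative (D, E): Glu10, Asp20 → −2.
Net charge = (+1) + (−2) = −1.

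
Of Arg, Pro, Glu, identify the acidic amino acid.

Glu

Only D (aspartate) and E (glutamate) carry a side-chain carboxylic acid.
Of the listed options, only Glu belongs to this group.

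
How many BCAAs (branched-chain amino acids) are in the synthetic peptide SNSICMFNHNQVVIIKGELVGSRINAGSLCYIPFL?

V, L, and I make up the branched-chain aliphatic group.
Matching residues: I4, V12, V13, I14, I15, L19, V20, I24, L29, I32, L35.

11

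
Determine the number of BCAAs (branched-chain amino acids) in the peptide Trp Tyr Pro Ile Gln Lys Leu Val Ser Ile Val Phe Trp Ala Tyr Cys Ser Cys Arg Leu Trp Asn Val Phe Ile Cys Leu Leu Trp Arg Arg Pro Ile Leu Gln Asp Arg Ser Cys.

12

Valine (V), leucine (L), and isoleucine (I) are the branched-chain amino acids.
Matching residues: Ile4, Leu7, Val8, Ile10, Val11, Leu20, Val23, Ile25, Leu27, Leu28, Ile33, Leu34.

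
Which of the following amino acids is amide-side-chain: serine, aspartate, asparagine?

Only N (asparagine) and Q (glutamine) carry a side-chain carboxamide.
Of the listed options, only asparagine belongs to this group.

asparagine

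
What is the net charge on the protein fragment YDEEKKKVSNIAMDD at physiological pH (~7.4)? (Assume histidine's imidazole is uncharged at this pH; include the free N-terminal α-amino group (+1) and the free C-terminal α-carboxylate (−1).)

Near pH 7.4, K and R contribute +1 each, D and E contribute −1 each, and every other side chain (His included, as stated) is uncharged.
Positive (K, R): K5, K6, K7 → +3.
Negative (D, E): D2, E3, E4, D14, D15 → −5.
The N-terminus (+1) and C-terminus (−1) cancel.
Net charge = (+3) + (−5) = −2.

-2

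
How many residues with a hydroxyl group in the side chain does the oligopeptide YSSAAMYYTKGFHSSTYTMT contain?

12

Serine (S), threonine (T), and tyrosine (Y) each carry a hydroxyl group on the side chain.
Matching residues: Y1, S2, S3, Y7, Y8, T9, S14, S15, T16, Y17, T18, T20.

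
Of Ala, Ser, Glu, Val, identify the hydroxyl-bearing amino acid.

S, T, and Y are the three residues with a side-chain hydroxyl.
Of the listed options, only Ser belongs to this group.

Ser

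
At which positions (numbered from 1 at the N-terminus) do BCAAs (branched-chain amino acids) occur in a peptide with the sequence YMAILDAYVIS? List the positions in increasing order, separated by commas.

V, L, and I make up the branched-chain aliphatic group.
Matching residues: I4, L5, V9, I10.

4, 5, 9, 10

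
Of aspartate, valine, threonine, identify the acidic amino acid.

aspartate

The acidic residues are Asp (D) and Glu (E), whose side chains end in a carboxylate group.
Of the listed options, only aspartate belongs to this group.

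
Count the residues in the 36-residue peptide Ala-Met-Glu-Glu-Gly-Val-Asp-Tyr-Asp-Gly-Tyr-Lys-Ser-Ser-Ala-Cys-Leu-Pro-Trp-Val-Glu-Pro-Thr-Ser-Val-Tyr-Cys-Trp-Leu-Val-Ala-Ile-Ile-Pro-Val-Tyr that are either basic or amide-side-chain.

1

Basic: H, K, R. Amide-side-chain: N, Q.
Basic residues here: Lys12 (1).
Amide-side-chain residues here: none (0).
The two groups share no amino acid, so total = 1 + 0 = 1.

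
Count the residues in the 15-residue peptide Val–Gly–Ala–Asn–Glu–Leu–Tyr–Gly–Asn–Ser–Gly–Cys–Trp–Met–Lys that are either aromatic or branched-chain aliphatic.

4

Aromatic: F, W, Y. Branched-chain aliphatic: I, L, V.
Aromatic residues here: Tyr7, Trp13 (2).
Branched-chain aliphatic residues here: Val1, Leu6 (2).
The two groups share no amino acid, so total = 2 + 2 = 4.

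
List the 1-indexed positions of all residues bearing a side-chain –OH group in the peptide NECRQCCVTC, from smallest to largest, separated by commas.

Serine (S), threonine (T), and tyrosine (Y) each carry a hydroxyl group on the side chain.
Matching residues: T9.

9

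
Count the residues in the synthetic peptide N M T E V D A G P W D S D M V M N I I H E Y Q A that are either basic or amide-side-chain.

4

Basic: H, K, R. Amide-side-chain: N, Q.
Basic residues here: H20 (1).
Amide-side-chain residues here: N1, N17, Q23 (3).
The two groups share no amino acid, so total = 1 + 3 = 4.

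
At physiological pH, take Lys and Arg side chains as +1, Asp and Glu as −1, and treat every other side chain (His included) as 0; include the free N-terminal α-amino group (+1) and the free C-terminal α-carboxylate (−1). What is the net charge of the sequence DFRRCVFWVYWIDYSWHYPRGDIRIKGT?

Positive (K, R): R3, R4, R20, R24, K26 → +5.
Negative (D, E): D1, D13, D22 → −3.
The N-terminus (+1) and C-terminus (−1) cancel.
Net charge = (+5) + (−3) = +2.

+2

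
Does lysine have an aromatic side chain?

The aromatic amino acids are Phe (F, benzyl), Trp (W, indole), and Tyr (Y, phenol).
Lysine is not in this group.

No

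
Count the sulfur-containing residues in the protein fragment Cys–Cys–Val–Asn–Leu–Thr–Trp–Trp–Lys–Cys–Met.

4

Only Cys (C) and Met (M) have a sulfur atom in the side chain.
Matching residues: Cys1, Cys2, Cys10, Met11.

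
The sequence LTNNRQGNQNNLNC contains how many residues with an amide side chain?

8

Only N (asparagine) and Q (glutamine) carry a side-chain carboxamide.
Matching residues: N3, N4, Q6, N8, Q9, N10, N11, N13.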